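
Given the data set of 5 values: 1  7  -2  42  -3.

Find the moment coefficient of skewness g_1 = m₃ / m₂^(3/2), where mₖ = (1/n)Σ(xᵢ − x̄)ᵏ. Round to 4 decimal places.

x̄ = (1 + 7 - 2 + 42 - 3) / 5 = 9.0000
deviations (xᵢ − x̄): -8.0000, -2.0000, -11.0000, 33.0000, -12.0000
Σ(xᵢ − x̄)² = 1422.0000 ⇒ m₂ = 1422.0000/5 = 284.40000
Σ(xᵢ − x̄)³ = 32358.0000 ⇒ m₃ = 32358.0000/5 = 6471.60000
m₂^(3/2) = 284.40000^(1.5) = 4796.16801
g_1 = m₃ / m₂^(3/2) = 6471.60000 / 4796.16801 ≈ 1.3493

1.3493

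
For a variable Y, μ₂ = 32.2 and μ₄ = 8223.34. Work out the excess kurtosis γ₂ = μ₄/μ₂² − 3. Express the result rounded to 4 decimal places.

4.9312

μ₂² = 32.2² = 1036.84000
μ₄/μ₂² = 8223.34 / 1036.84000 = 7.93116
γ₂ = 7.93116 − 3 ≈ 4.9312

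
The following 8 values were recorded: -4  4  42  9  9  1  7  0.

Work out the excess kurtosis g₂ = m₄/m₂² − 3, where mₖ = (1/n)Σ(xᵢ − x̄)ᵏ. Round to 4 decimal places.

x̄ = 8.5000
Σ(xᵢ − x̄)² = 1430.0000 ⇒ m₂ = 178.75000
Σ(xᵢ − x̄)⁴ = 1292658.5000 ⇒ m₄ = 161582.31250
m₂² = 31951.56250
g₂ = m₄/m₂² − 3 = 5.05710 − 3 ≈ 2.0571

2.0571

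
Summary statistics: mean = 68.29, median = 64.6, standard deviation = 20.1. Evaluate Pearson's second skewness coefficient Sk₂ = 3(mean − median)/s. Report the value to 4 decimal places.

Sk₂ = 3(68.29 − 64.6) / 20.1 = 3 × 3.6900 / 20.1
    = 11.0700 / 20.1 ≈ 0.5507

0.5507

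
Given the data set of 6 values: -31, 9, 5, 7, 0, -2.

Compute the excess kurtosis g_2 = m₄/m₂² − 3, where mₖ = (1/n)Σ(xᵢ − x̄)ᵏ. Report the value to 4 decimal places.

0.6508

x̄ = -2.0000
Σ(xᵢ − x̄)² = 1096.0000 ⇒ m₂ = 182.66667
Σ(xᵢ − x̄)⁴ = 730900.0000 ⇒ m₄ = 121816.66667
m₂² = 33367.11111
g_2 = m₄/m₂² − 3 = 3.65080 − 3 ≈ 0.6508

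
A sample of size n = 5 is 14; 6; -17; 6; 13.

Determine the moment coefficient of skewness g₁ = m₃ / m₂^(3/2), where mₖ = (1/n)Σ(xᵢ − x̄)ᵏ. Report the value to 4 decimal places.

-1.1719

x̄ = (14 + 6 - 17 + 6 + 13) / 5 = 4.4000
deviations (xᵢ − x̄): 9.6000, 1.6000, -21.4000, 1.6000, 8.6000
Σ(xᵢ − x̄)² = 629.2000 ⇒ m₂ = 629.2000/5 = 125.84000
Σ(xᵢ − x̄)³ = -8271.3600 ⇒ m₃ = -8271.3600/5 = -1654.27200
m₂^(3/2) = 125.84000^(1.5) = 1411.65335
g₁ = m₃ / m₂^(3/2) = -1654.27200 / 1411.65335 ≈ -1.1719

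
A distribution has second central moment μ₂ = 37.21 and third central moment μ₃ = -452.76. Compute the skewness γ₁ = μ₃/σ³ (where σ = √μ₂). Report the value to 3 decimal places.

-1.995

σ = √μ₂ = √37.21 = 6.10000
σ³ = μ₂^(3/2) = 226.98100
γ₁ = μ₃/σ³ = -452.76 / 226.98100 ≈ -1.995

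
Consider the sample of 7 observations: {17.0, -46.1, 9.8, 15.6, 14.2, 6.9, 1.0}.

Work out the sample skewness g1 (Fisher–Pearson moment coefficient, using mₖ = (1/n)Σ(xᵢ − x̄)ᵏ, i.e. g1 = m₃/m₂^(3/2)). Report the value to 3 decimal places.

x̄ = (17.0 - 46.1 + 9.8 + 15.6 + 14.2 + 6.9 + 1.0) / 7 = 2.6286
deviations (xᵢ − x̄): 14.3714, -48.7286, 7.1714, 12.9714, 11.5714, 4.2714, -1.6286
Σ(xᵢ − x̄)² = 2955.4943 ⇒ m₂ = 2955.4943/7 = 422.21347
Σ(xᵢ − x̄)³ = -108562.0922 ⇒ m₃ = -108562.0922/7 = -15508.87032
m₂^(3/2) = 422.21347^(1.5) = 8675.57215
g1 = m₃ / m₂^(3/2) = -15508.87032 / 8675.57215 ≈ -1.788

-1.788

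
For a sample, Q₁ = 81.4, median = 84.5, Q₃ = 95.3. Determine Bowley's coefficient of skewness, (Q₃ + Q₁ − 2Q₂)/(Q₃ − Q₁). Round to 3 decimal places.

numerator: Q₃ + Q₁ − 2Q₂ = 95.3 + 81.4 − 2×84.5 = 7.7000
denominator: Q₃ − Q₁ = 95.3 − 81.4 = 13.9000
Bowley skewness = 7.7000 / 13.9000 ≈ 0.554

0.554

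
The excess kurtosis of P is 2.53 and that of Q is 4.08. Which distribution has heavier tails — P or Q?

Q

Higher excess kurtosis ⇒ heavier tails relative to the normal distribution.
2.53 vs 4.08: the larger is 4.08, so Q has heavier tails.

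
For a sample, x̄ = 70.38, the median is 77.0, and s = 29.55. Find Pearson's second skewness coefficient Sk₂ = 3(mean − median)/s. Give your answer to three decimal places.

-0.672

Sk₂ = 3(70.38 − 77.0) / 29.55 = 3 × -6.6200 / 29.55
    = -19.8600 / 29.55 ≈ -0.672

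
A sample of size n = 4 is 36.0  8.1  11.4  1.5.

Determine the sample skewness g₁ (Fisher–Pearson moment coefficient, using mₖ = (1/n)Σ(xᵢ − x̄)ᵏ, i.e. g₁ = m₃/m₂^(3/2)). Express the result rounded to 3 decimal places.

x̄ = (36.0 + 8.1 + 11.4 + 1.5) / 4 = 14.2500
deviations (xᵢ − x̄): 21.7500, -6.1500, -2.8500, -12.7500
Σ(xᵢ − x̄)² = 681.5700 ⇒ m₂ = 681.5700/4 = 170.39250
Σ(xᵢ − x̄)³ = 7960.6800 ⇒ m₃ = 7960.6800/4 = 1990.17000
m₂^(3/2) = 170.39250^(1.5) = 2224.20961
g₁ = m₃ / m₂^(3/2) = 1990.17000 / 2224.20961 ≈ 0.895

0.895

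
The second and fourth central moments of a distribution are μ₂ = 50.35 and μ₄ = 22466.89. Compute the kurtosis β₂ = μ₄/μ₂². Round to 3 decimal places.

8.862

μ₂² = 50.35² = 2535.12250
μ₄/μ₂² = 22466.89 / 2535.12250 = 8.86225
β₂ ≈ 8.862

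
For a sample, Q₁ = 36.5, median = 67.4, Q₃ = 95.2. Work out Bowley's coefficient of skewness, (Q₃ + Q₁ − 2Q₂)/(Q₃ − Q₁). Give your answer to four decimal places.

-0.0528

numerator: Q₃ + Q₁ − 2Q₂ = 95.2 + 36.5 − 2×67.4 = -3.1000
denominator: Q₃ − Q₁ = 95.2 − 36.5 = 58.7000
Bowley skewness = -3.1000 / 58.7000 ≈ -0.0528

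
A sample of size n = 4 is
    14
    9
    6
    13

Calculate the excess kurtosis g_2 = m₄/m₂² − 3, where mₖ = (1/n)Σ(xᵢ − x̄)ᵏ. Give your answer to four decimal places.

x̄ = 10.5000
Σ(xᵢ − x̄)² = 41.0000 ⇒ m₂ = 10.25000
Σ(xᵢ − x̄)⁴ = 604.2500 ⇒ m₄ = 151.06250
m₂² = 105.06250
g_2 = m₄/m₂² − 3 = 1.43783 − 3 ≈ -1.5622

-1.5622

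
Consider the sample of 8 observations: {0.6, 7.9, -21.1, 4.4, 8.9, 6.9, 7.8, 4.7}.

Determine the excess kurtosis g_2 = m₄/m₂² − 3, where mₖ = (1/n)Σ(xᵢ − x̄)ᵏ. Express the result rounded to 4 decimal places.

2.3384

x̄ = 2.5125
Σ(xᵢ − x̄)² = 686.5888 ⇒ m₂ = 85.82359
Σ(xᵢ − x̄)⁴ = 314570.4569 ⇒ m₄ = 39321.30712
m₂² = 7365.68924
g_2 = m₄/m₂² − 3 = 5.33844 − 3 ≈ 2.3384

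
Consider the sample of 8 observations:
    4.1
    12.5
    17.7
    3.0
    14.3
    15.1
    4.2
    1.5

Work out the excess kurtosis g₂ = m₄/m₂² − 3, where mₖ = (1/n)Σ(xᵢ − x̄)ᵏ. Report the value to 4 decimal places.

-1.7302

x̄ = 9.0500
Σ(xᵢ − x̄)² = 292.5200 ⇒ m₂ = 36.56500
Σ(xᵢ − x̄)⁴ = 13582.2190 ⇒ m₄ = 1697.77737
m₂² = 1336.99922
g₂ = m₄/m₂² − 3 = 1.26984 − 3 ≈ -1.7302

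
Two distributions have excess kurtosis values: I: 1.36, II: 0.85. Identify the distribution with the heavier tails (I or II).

Higher excess kurtosis ⇒ heavier tails relative to the normal distribution.
1.36 vs 0.85: the larger is 1.36, so I has heavier tails.

I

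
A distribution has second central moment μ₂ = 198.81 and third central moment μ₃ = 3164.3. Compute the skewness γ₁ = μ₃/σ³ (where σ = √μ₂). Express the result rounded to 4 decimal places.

1.1288

σ = √μ₂ = √198.81 = 14.10000
σ³ = μ₂^(3/2) = 2803.22100
γ₁ = μ₃/σ³ = 3164.3 / 2803.22100 ≈ 1.1288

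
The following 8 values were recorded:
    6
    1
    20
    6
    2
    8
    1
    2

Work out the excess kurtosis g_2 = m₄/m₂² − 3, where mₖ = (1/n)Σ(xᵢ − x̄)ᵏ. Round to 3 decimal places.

1.308

x̄ = 5.7500
Σ(xᵢ − x̄)² = 281.5000 ⇒ m₂ = 35.18750
Σ(xᵢ − x̄)⁴ = 42673.6563 ⇒ m₄ = 5334.20703
m₂² = 1238.16016
g_2 = m₄/m₂² − 3 = 4.30817 − 3 ≈ 1.308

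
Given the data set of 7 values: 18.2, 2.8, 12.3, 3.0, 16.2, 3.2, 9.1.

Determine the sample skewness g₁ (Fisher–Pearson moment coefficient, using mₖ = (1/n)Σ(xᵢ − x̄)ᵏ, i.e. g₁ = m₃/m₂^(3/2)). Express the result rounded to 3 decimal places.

x̄ = (18.2 + 2.8 + 12.3 + 3.0 + 16.2 + 3.2 + 9.1) / 7 = 9.2571
deviations (xᵢ − x̄): 8.9429, -6.4571, 3.0429, -6.2571, 6.9429, -6.0571, -0.1571
Σ(xᵢ − x̄)² = 254.9971 ⇒ m₂ = 254.9971/7 = 36.42816
Σ(xᵢ − x̄)³ = 341.6029 ⇒ m₃ = 341.6029/7 = 48.80041
m₂^(3/2) = 36.42816^(1.5) = 219.86490
g₁ = m₃ / m₂^(3/2) = 48.80041 / 219.86490 ≈ 0.222

0.222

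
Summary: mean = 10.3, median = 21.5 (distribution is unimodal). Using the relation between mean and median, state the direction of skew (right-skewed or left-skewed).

left-skewed

mean − median = 10.3 − 21.5 = -11.2
mean < median ⇒ the longer tail is on the left ⇒ left-skewed (negatively skewed).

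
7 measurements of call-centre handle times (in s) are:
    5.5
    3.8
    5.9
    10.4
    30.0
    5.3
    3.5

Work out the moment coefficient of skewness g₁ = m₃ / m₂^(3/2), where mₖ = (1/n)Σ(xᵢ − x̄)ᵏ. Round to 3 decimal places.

x̄ = (5.5 + 3.8 + 5.9 + 10.4 + 30.0 + 5.3 + 3.5) / 7 = 9.2000
deviations (xᵢ − x̄): -3.7000, -5.4000, -3.3000, 1.2000, 20.8000, -3.9000, -5.7000
Σ(xᵢ − x̄)² = 535.5200 ⇒ m₂ = 535.5200/7 = 76.50286
Σ(xᵢ − x̄)³ = 8512.0740 ⇒ m₃ = 8512.0740/7 = 1216.01057
m₂^(3/2) = 76.50286^(1.5) = 669.13921
g₁ = m₃ / m₂^(3/2) = 1216.01057 / 669.13921 ≈ 1.817

1.817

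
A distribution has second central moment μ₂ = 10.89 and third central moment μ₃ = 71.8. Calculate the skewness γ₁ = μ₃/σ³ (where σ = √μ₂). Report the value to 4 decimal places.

1.9979

σ = √μ₂ = √10.89 = 3.30000
σ³ = μ₂^(3/2) = 35.93700
γ₁ = μ₃/σ³ = 71.8 / 35.93700 ≈ 1.9979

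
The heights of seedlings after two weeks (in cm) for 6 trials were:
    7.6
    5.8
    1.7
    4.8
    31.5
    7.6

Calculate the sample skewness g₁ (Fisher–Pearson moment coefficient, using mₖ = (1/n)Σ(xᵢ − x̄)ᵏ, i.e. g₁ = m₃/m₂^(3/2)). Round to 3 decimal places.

x̄ = (7.6 + 5.8 + 1.7 + 4.8 + 31.5 + 7.6) / 6 = 9.8333
deviations (xᵢ − x̄): -2.2333, -4.0333, -8.1333, -5.0333, 21.6667, -2.2333
Σ(xᵢ − x̄)² = 587.1733 ⇒ m₂ = 587.1733/6 = 97.86222
Σ(xᵢ − x̄)³ = 9417.8584 ⇒ m₃ = 9417.8584/6 = 1569.64307
m₂^(3/2) = 97.86222^(1.5) = 968.10533
g₁ = m₃ / m₂^(3/2) = 1569.64307 / 968.10533 ≈ 1.621

1.621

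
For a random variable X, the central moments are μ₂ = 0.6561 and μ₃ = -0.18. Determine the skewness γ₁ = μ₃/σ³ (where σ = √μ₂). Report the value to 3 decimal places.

σ = √μ₂ = √0.6561 = 0.81000
σ³ = μ₂^(3/2) = 0.53144
γ₁ = μ₃/σ³ = -0.18 / 0.53144 ≈ -0.339

-0.339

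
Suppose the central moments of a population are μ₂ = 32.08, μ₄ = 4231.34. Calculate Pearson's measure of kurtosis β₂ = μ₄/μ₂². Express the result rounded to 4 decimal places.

4.1116

μ₂² = 32.08² = 1029.12640
μ₄/μ₂² = 4231.34 / 1029.12640 = 4.11158
β₂ ≈ 4.1116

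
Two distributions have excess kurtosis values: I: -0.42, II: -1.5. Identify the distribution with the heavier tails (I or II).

I

Higher excess kurtosis ⇒ heavier tails relative to the normal distribution.
-0.42 vs -1.5: the larger is -0.42, so I has heavier tails.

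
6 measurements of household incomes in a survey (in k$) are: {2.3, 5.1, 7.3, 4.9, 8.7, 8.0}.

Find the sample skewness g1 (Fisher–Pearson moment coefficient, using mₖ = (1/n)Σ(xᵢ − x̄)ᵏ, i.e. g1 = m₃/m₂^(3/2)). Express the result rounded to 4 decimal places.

-0.4329

x̄ = (2.3 + 5.1 + 7.3 + 4.9 + 8.7 + 8.0) / 6 = 6.0500
deviations (xᵢ − x̄): -3.7500, -0.9500, 1.2500, -1.1500, 2.6500, 1.9500
Σ(xᵢ − x̄)² = 28.6750 ⇒ m₂ = 28.6750/6 = 4.77917
Σ(xᵢ − x̄)³ = -27.1350 ⇒ m₃ = -27.1350/6 = -4.52250
m₂^(3/2) = 4.77917^(1.5) = 10.44788
g1 = m₃ / m₂^(3/2) = -4.52250 / 10.44788 ≈ -0.4329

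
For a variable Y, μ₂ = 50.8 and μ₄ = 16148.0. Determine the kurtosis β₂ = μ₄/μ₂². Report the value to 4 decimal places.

6.2574

μ₂² = 50.8² = 2580.64000
μ₄/μ₂² = 16148.0 / 2580.64000 = 6.25736
β₂ ≈ 6.2574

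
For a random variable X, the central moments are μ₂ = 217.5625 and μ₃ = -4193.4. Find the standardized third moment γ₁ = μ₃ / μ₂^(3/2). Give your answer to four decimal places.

-1.3067

σ = √μ₂ = √217.5625 = 14.75000
σ³ = μ₂^(3/2) = 3209.04688
γ₁ = μ₃/σ³ = -4193.4 / 3209.04688 ≈ -1.3067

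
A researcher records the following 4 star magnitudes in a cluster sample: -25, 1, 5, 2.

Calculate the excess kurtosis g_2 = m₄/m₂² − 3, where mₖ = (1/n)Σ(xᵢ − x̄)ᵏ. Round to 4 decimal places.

-0.7033

x̄ = -4.2500
Σ(xᵢ − x̄)² = 582.7500 ⇒ m₂ = 145.68750
Σ(xᵢ − x̄)⁴ = 194990.5781 ⇒ m₄ = 48747.64453
m₂² = 21224.84766
g_2 = m₄/m₂² − 3 = 2.29673 − 3 ≈ -0.7033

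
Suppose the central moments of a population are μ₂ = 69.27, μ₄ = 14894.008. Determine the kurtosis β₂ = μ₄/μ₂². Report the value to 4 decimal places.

3.1040

μ₂² = 69.27² = 4798.33290
μ₄/μ₂² = 14894.008 / 4798.33290 = 3.10400
β₂ ≈ 3.1040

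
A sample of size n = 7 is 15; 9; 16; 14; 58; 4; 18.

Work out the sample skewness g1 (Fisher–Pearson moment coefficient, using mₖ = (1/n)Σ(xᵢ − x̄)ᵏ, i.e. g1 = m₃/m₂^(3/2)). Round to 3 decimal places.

x̄ = (15 + 9 + 16 + 14 + 58 + 4 + 18) / 7 = 19.1429
deviations (xᵢ − x̄): -4.1429, -10.1429, -3.1429, -5.1429, 38.8571, -15.1429, -1.1429
Σ(xᵢ − x̄)² = 1896.8571 ⇒ m₂ = 1896.8571/7 = 270.97959
Σ(xᵢ − x̄)³ = 53914.0408 ⇒ m₃ = 53914.0408/7 = 7702.00583
m₂^(3/2) = 270.97959^(1.5) = 4460.71911
g1 = m₃ / m₂^(3/2) = 7702.00583 / 4460.71911 ≈ 1.727

1.727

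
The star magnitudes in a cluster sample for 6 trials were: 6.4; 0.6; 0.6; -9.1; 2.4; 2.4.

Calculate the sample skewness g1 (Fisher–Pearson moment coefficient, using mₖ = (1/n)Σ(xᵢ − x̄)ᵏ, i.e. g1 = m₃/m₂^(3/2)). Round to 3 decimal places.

x̄ = (6.4 + 0.6 + 0.6 - 9.1 + 2.4 + 2.4) / 6 = 0.5500
deviations (xᵢ − x̄): 5.8500, 0.0500, 0.0500, -9.6500, 1.8500, 1.8500
Σ(xᵢ − x̄)² = 134.1950 ⇒ m₂ = 134.1950/6 = 22.36583
Σ(xᵢ − x̄)³ = -685.7670 ⇒ m₃ = -685.7670/6 = -114.29450
m₂^(3/2) = 22.36583^(1.5) = 105.77368
g1 = m₃ / m₂^(3/2) = -114.29450 / 105.77368 ≈ -1.081

-1.081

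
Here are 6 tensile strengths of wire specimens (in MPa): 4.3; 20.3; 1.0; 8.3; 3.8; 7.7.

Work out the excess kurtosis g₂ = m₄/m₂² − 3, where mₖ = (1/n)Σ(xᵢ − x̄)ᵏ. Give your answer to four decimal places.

x̄ = 7.5667
Σ(xᵢ − x̄)² = 230.6733 ⇒ m₂ = 38.44556
Σ(xᵢ − x̄)⁴ = 28463.5444 ⇒ m₄ = 4743.92406
m₂² = 1478.06074
g₂ = m₄/m₂² − 3 = 3.20956 − 3 ≈ 0.2096

0.2096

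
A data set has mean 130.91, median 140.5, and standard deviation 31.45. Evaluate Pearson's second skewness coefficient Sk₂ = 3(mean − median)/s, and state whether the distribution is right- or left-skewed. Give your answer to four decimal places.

Sk₂ = 3(130.91 − 140.5) / 31.45 = 3 × -9.5900 / 31.45
    = -28.7700 / 31.45 ≈ -0.9148
Sk₂ < 0 ⇒ mean < median ⇒ left-skewed (negative skew).

-0.9148, left-skewed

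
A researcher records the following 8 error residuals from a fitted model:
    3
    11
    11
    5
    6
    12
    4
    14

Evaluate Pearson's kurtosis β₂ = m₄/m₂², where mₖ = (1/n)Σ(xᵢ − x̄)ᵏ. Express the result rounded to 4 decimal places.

x̄ = 8.2500
Σ(xᵢ − x̄)² = 123.5000 ⇒ m₂ = 15.43750
Σ(xᵢ − x̄)⁴ = 2628.4063 ⇒ m₄ = 328.55078
m₂² = 238.31641
β₂ = m₄/m₂² = 328.55078 / 238.31641 ≈ 1.3786

1.3786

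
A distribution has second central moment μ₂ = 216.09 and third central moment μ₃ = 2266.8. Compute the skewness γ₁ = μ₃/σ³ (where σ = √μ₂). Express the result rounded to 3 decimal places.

σ = √μ₂ = √216.09 = 14.70000
σ³ = μ₂^(3/2) = 3176.52300
γ₁ = μ₃/σ³ = 2266.8 / 3176.52300 ≈ 0.714

0.714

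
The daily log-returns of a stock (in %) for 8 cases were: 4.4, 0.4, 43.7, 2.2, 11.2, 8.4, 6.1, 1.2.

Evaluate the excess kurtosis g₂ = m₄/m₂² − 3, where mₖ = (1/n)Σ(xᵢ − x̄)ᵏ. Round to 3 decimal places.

2.399

x̄ = 9.7000
Σ(xᵢ − x̄)² = 1415.9800 ⇒ m₂ = 176.99750
Σ(xᵢ − x̄)⁴ = 1353165.5734 ⇒ m₄ = 169145.69668
m₂² = 31328.11501
g₂ = m₄/m₂² − 3 = 5.39917 − 3 ≈ 2.399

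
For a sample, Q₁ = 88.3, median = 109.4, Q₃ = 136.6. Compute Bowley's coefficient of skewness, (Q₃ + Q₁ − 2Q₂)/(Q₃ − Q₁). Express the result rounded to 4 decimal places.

0.1263

numerator: Q₃ + Q₁ − 2Q₂ = 136.6 + 88.3 − 2×109.4 = 6.1000
denominator: Q₃ − Q₁ = 136.6 − 88.3 = 48.3000
Bowley skewness = 6.1000 / 48.3000 ≈ 0.1263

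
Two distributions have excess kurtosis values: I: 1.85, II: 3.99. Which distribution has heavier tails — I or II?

Higher excess kurtosis ⇒ heavier tails relative to the normal distribution.
1.85 vs 3.99: the larger is 3.99, so II has heavier tails.

II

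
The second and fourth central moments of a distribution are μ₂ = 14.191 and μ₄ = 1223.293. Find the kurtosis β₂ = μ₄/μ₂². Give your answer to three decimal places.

μ₂² = 14.191² = 201.38448
μ₄/μ₂² = 1223.293 / 201.38448 = 6.07442
β₂ ≈ 6.074

6.074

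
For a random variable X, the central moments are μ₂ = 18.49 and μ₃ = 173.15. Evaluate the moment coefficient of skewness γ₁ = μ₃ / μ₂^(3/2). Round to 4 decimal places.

2.1778

σ = √μ₂ = √18.49 = 4.30000
σ³ = μ₂^(3/2) = 79.50700
γ₁ = μ₃/σ³ = 173.15 / 79.50700 ≈ 2.1778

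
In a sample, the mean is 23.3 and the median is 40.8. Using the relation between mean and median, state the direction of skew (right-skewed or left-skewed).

mean − median = 23.3 − 40.8 = -17.5
mean < median ⇒ the longer tail is on the left ⇒ left-skewed (negatively skewed).

left-skewed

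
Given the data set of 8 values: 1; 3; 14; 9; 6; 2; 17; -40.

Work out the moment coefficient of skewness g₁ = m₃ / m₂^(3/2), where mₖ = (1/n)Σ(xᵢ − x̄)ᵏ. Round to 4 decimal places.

x̄ = (1 + 3 + 14 + 9 + 6 + 2 + 17 - 40) / 8 = 1.5000
deviations (xᵢ − x̄): -0.5000, 1.5000, 12.5000, 7.5000, 4.5000, 0.5000, 15.5000, -41.5000
Σ(xᵢ − x̄)² = 2198.0000 ⇒ m₂ = 2198.0000/8 = 274.75000
Σ(xᵢ − x̄)³ = -65280.0000 ⇒ m₃ = -65280.0000/8 = -8160.00000
m₂^(3/2) = 274.75000^(1.5) = 4554.14183
g₁ = m₃ / m₂^(3/2) = -8160.00000 / 4554.14183 ≈ -1.7918

-1.7918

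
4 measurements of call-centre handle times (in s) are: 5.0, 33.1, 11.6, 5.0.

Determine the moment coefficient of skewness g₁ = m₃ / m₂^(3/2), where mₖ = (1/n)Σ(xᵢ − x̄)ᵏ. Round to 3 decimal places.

x̄ = (5.0 + 33.1 + 11.6 + 5.0) / 4 = 13.6750
deviations (xᵢ − x̄): -8.6750, 19.4250, -2.0750, -8.6750
Σ(xᵢ − x̄)² = 532.1475 ⇒ m₂ = 532.1475/4 = 133.03688
Σ(xᵢ − x̄)³ = 6015.0281 ⇒ m₃ = 6015.0281/4 = 1503.75703
m₂^(3/2) = 133.03688^(1.5) = 1534.46876
g₁ = m₃ / m₂^(3/2) = 1503.75703 / 1534.46876 ≈ 0.980

0.980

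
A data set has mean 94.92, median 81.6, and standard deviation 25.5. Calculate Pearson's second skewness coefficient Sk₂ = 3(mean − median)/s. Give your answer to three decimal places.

1.567

Sk₂ = 3(94.92 − 81.6) / 25.5 = 3 × 13.3200 / 25.5
    = 39.9600 / 25.5 ≈ 1.567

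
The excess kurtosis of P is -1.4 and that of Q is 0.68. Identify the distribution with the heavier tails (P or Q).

Q

Higher excess kurtosis ⇒ heavier tails relative to the normal distribution.
-1.4 vs 0.68: the larger is 0.68, so Q has heavier tails. (Q is leptokurtic — heavier-than-normal tails; the other is platykurtic.)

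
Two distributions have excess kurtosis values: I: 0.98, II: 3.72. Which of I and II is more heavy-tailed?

II

Higher excess kurtosis ⇒ heavier tails relative to the normal distribution.
0.98 vs 3.72: the larger is 3.72, so II has heavier tails.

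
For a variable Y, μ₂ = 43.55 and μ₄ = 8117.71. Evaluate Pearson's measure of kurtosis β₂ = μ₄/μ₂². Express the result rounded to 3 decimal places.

μ₂² = 43.55² = 1896.60250
μ₄/μ₂² = 8117.71 / 1896.60250 = 4.28013
β₂ ≈ 4.280

4.280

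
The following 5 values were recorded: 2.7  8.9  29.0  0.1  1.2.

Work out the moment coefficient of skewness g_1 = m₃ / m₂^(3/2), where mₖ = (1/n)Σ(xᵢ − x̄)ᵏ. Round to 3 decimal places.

x̄ = (2.7 + 8.9 + 29.0 + 0.1 + 1.2) / 5 = 8.3800
deviations (xᵢ − x̄): -5.6800, 0.5200, 20.6200, -8.2800, -7.1800
Σ(xᵢ − x̄)² = 577.8280 ⇒ m₂ = 577.8280/5 = 115.56560
Σ(xᵢ − x̄)³ = 7646.3827 ⇒ m₃ = 7646.3827/5 = 1529.27654
m₂^(3/2) = 115.56560^(1.5) = 1242.34686
g_1 = m₃ / m₂^(3/2) = 1529.27654 / 1242.34686 ≈ 1.231

1.231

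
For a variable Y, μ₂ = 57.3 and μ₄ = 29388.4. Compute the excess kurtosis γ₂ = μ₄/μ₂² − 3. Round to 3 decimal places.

5.951

μ₂² = 57.3² = 3283.29000
μ₄/μ₂² = 29388.4 / 3283.29000 = 8.95090
γ₂ = 8.95090 − 3 ≈ 5.951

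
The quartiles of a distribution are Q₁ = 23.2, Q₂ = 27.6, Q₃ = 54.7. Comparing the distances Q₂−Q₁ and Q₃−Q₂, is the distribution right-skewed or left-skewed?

right-skewed

Q₂ − Q₁ = 4.4;  Q₃ − Q₂ = 27.1
Q₃ − Q₂ > Q₂ − Q₁ ⇒ the upper half is more spread out ⇒ right-skewed.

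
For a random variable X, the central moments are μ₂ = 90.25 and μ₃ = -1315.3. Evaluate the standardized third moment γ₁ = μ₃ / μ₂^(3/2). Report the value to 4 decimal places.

-1.5341

σ = √μ₂ = √90.25 = 9.50000
σ³ = μ₂^(3/2) = 857.37500
γ₁ = μ₃/σ³ = -1315.3 / 857.37500 ≈ -1.5341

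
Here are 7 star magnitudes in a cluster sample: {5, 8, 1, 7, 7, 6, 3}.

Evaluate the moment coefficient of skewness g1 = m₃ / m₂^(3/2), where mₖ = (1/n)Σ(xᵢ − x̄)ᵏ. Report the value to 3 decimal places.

-0.696

x̄ = (5 + 8 + 1 + 7 + 7 + 6 + 3) / 7 = 5.2857
deviations (xᵢ − x̄): -0.2857, 2.7143, -4.2857, 1.7143, 1.7143, 0.7143, -2.2857
Σ(xᵢ − x̄)² = 37.4286 ⇒ m₂ = 37.4286/7 = 5.34694
Σ(xᵢ − x̄)³ = -60.2449 ⇒ m₃ = -60.2449/7 = -8.60641
m₂^(3/2) = 5.34694^(1.5) = 12.36397
g1 = m₃ / m₂^(3/2) = -8.60641 / 12.36397 ≈ -0.696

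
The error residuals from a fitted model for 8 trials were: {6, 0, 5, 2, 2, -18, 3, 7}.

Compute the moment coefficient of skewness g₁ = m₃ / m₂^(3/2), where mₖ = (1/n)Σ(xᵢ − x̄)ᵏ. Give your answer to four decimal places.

-1.8924

x̄ = (6 + 0 + 5 + 2 + 2 - 18 + 3 + 7) / 8 = 0.8750
deviations (xᵢ − x̄): 5.1250, -0.8750, 4.1250, 1.1250, 1.1250, -18.8750, 2.1250, 6.1250
Σ(xᵢ − x̄)² = 444.8750 ⇒ m₂ = 444.8750/8 = 55.60938
Σ(xᵢ − x̄)³ = -6278.1563 ⇒ m₃ = -6278.1563/8 = -784.76953
m₂^(3/2) = 55.60938^(1.5) = 414.68853
g₁ = m₃ / m₂^(3/2) = -784.76953 / 414.68853 ≈ -1.8924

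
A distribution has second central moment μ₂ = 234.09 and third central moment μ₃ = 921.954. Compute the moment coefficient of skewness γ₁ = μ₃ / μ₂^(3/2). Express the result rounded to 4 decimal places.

σ = √μ₂ = √234.09 = 15.30000
σ³ = μ₂^(3/2) = 3581.57700
γ₁ = μ₃/σ³ = 921.954 / 3581.57700 ≈ 0.2574

0.2574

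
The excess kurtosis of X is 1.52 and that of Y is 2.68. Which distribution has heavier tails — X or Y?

Y

Higher excess kurtosis ⇒ heavier tails relative to the normal distribution.
1.52 vs 2.68: the larger is 2.68, so Y has heavier tails.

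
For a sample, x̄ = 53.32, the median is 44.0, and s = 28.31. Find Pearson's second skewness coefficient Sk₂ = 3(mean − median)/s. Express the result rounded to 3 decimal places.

Sk₂ = 3(53.32 − 44.0) / 28.31 = 3 × 9.3200 / 28.31
    = 27.9600 / 28.31 ≈ 0.988

0.988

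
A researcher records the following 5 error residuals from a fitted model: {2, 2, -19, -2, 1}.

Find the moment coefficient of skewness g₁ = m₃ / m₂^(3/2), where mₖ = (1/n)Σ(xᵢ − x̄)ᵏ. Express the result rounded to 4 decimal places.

x̄ = (2 + 2 - 19 - 2 + 1) / 5 = -3.2000
deviations (xᵢ − x̄): 5.2000, 5.2000, -15.8000, 1.2000, 4.2000
Σ(xᵢ − x̄)² = 322.8000 ⇒ m₂ = 322.8000/5 = 64.56000
Σ(xᵢ − x̄)³ = -3587.2800 ⇒ m₃ = -3587.2800/5 = -717.45600
m₂^(3/2) = 64.56000^(1.5) = 518.73468
g₁ = m₃ / m₂^(3/2) = -717.45600 / 518.73468 ≈ -1.3831

-1.3831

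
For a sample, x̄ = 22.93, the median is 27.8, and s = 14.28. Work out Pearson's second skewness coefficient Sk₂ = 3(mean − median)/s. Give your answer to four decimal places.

-1.0231

Sk₂ = 3(22.93 − 27.8) / 14.28 = 3 × -4.8700 / 14.28
    = -14.6100 / 14.28 ≈ -1.0231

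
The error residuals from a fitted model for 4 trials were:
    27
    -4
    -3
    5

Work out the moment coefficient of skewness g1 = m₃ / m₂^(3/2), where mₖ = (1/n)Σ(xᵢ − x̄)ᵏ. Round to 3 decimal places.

x̄ = (27 - 4 - 3 + 5) / 4 = 6.2500
deviations (xᵢ − x̄): 20.7500, -10.2500, -9.2500, -1.2500
Σ(xᵢ − x̄)² = 622.7500 ⇒ m₂ = 622.7500/4 = 155.68750
Σ(xᵢ − x̄)³ = 7063.8750 ⇒ m₃ = 7063.8750/4 = 1765.96875
m₂^(3/2) = 155.68750^(1.5) = 1942.58762
g1 = m₃ / m₂^(3/2) = 1765.96875 / 1942.58762 ≈ 0.909

0.909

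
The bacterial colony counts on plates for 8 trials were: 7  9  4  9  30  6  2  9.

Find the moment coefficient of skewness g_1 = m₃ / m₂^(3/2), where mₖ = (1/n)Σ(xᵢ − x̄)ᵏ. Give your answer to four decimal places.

1.8682

x̄ = (7 + 9 + 4 + 9 + 30 + 6 + 2 + 9) / 8 = 9.5000
deviations (xᵢ − x̄): -2.5000, -0.5000, -5.5000, -0.5000, 20.5000, -3.5000, -7.5000, -0.5000
Σ(xᵢ − x̄)² = 526.0000 ⇒ m₂ = 526.0000/8 = 65.75000
Σ(xᵢ − x̄)³ = 7968.0000 ⇒ m₃ = 7968.0000/8 = 996.00000
m₂^(3/2) = 65.75000^(1.5) = 533.14291
g_1 = m₃ / m₂^(3/2) = 996.00000 / 533.14291 ≈ 1.8682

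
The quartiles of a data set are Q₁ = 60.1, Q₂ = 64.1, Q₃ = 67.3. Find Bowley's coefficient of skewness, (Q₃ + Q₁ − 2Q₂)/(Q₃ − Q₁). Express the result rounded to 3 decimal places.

-0.111

numerator: Q₃ + Q₁ − 2Q₂ = 67.3 + 60.1 − 2×64.1 = -0.8000
denominator: Q₃ − Q₁ = 67.3 − 60.1 = 7.2000
Bowley skewness = -0.8000 / 7.2000 ≈ -0.111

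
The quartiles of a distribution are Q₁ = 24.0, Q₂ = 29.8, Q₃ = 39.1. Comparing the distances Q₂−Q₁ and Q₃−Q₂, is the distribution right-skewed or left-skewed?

right-skewed

Q₂ − Q₁ = 5.8;  Q₃ − Q₂ = 9.3
Q₃ − Q₂ > Q₂ − Q₁ ⇒ the upper half is more spread out ⇒ right-skewed.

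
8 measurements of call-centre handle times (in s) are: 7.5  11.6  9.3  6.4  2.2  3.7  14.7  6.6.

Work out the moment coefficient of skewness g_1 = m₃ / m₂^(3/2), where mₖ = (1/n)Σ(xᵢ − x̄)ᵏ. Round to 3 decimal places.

0.351

x̄ = (7.5 + 11.6 + 9.3 + 6.4 + 2.2 + 3.7 + 14.7 + 6.6) / 8 = 7.7500
deviations (xᵢ − x̄): -0.2500, 3.8500, 1.5500, -1.3500, -5.5500, -4.0500, 6.9500, -1.1500
Σ(xᵢ − x̄)² = 115.9400 ⇒ m₂ = 115.9400/8 = 14.49250
Σ(xᵢ − x̄)³ = 155.1120 ⇒ m₃ = 155.1120/8 = 19.38900
m₂^(3/2) = 14.49250^(1.5) = 55.17152
g_1 = m₃ / m₂^(3/2) = 19.38900 / 55.17152 ≈ 0.351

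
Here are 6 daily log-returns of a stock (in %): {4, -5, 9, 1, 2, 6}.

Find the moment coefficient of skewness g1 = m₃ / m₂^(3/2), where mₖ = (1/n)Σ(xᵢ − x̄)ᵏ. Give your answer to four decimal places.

-0.4370

x̄ = (4 - 5 + 9 + 1 + 2 + 6) / 6 = 2.8333
deviations (xᵢ − x̄): 1.1667, -7.8333, 6.1667, -1.8333, -0.8333, 3.1667
Σ(xᵢ − x̄)² = 114.8333 ⇒ m₂ = 114.8333/6 = 19.13889
Σ(xᵢ − x̄)³ = -219.5556 ⇒ m₃ = -219.5556/6 = -36.59259
m₂^(3/2) = 19.13889^(1.5) = 83.72884
g1 = m₃ / m₂^(3/2) = -36.59259 / 83.72884 ≈ -0.4370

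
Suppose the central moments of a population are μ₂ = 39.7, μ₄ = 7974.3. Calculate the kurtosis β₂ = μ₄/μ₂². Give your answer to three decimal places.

μ₂² = 39.7² = 1576.09000
μ₄/μ₂² = 7974.3 / 1576.09000 = 5.05955
β₂ ≈ 5.060

5.060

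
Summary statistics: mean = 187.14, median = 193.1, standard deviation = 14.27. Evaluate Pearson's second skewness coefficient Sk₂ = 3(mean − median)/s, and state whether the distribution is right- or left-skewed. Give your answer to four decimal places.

Sk₂ = 3(187.14 − 193.1) / 14.27 = 3 × -5.9600 / 14.27
    = -17.8800 / 14.27 ≈ -1.2530
Sk₂ < 0 ⇒ mean < median ⇒ left-skewed (negative skew).

-1.2530, left-skewed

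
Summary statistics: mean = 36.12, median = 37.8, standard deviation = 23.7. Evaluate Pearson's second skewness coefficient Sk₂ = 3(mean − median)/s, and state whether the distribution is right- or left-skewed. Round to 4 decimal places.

-0.2127, left-skewed

Sk₂ = 3(36.12 − 37.8) / 23.7 = 3 × -1.6800 / 23.7
    = -5.0400 / 23.7 ≈ -0.2127
Sk₂ < 0 ⇒ mean < median ⇒ left-skewed (negative skew).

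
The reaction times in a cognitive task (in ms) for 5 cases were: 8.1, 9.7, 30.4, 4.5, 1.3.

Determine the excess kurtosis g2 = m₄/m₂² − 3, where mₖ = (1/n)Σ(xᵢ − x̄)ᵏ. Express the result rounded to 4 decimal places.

x̄ = 10.8000
Σ(xᵢ − x̄)² = 522.6000 ⇒ m₂ = 104.52000
Σ(xᵢ − x̄)⁴ = 157353.8724 ⇒ m₄ = 31470.77448
m₂² = 10924.43040
g2 = m₄/m₂² − 3 = 2.88077 − 3 ≈ -0.1192

-0.1192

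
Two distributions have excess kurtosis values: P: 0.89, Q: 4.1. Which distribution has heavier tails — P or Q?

Q

Higher excess kurtosis ⇒ heavier tails relative to the normal distribution.
0.89 vs 4.1: the larger is 4.1, so Q has heavier tails.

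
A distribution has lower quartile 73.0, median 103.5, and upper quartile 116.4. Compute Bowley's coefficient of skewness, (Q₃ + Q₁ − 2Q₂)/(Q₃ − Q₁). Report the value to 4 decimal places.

-0.4055

numerator: Q₃ + Q₁ − 2Q₂ = 116.4 + 73.0 − 2×103.5 = -17.6000
denominator: Q₃ − Q₁ = 116.4 − 73.0 = 43.4000
Bowley skewness = -17.6000 / 43.4000 ≈ -0.4055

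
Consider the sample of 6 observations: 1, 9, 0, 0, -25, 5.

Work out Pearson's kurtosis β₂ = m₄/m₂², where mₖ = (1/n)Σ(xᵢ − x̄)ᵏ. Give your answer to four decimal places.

x̄ = -1.6667
Σ(xᵢ − x̄)² = 715.3333 ⇒ m₂ = 119.22222
Σ(xᵢ − x̄)⁴ = 311406.4444 ⇒ m₄ = 51901.07407
m₂² = 14213.93827
β₂ = m₄/m₂² = 51901.07407 / 14213.93827 ≈ 3.6514

3.6514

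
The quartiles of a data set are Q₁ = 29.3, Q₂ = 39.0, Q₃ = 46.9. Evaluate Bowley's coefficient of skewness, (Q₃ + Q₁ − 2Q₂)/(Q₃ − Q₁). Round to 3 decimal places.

-0.102

numerator: Q₃ + Q₁ − 2Q₂ = 46.9 + 29.3 − 2×39.0 = -1.8000
denominator: Q₃ − Q₁ = 46.9 − 29.3 = 17.6000
Bowley skewness = -1.8000 / 17.6000 ≈ -0.102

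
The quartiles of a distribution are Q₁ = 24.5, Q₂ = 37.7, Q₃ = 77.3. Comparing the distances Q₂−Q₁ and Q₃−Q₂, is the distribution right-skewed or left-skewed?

right-skewed

Q₂ − Q₁ = 13.2;  Q₃ − Q₂ = 39.6
Q₃ − Q₂ > Q₂ − Q₁ ⇒ the upper half is more spread out ⇒ right-skewed.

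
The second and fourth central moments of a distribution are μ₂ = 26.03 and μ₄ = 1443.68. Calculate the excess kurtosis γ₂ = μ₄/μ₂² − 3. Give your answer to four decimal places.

μ₂² = 26.03² = 677.56090
μ₄/μ₂² = 1443.68 / 677.56090 = 2.13070
γ₂ = 2.13070 − 3 ≈ -0.8693

-0.8693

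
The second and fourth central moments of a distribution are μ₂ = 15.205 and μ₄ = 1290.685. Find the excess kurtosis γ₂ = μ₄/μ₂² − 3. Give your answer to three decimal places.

2.583

μ₂² = 15.205² = 231.19203
μ₄/μ₂² = 1290.685 / 231.19203 = 5.58274
γ₂ = 5.58274 − 3 ≈ 2.583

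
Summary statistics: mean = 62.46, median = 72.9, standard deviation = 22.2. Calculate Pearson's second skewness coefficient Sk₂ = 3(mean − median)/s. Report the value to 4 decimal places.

-1.4108

Sk₂ = 3(62.46 − 72.9) / 22.2 = 3 × -10.4400 / 22.2
    = -31.3200 / 22.2 ≈ -1.4108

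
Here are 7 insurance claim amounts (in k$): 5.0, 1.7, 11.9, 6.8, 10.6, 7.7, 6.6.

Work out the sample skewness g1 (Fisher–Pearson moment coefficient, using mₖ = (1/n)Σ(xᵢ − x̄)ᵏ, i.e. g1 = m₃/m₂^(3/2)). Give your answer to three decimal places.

-0.142

x̄ = (5.0 + 1.7 + 11.9 + 6.8 + 10.6 + 7.7 + 6.6) / 7 = 7.1857
deviations (xᵢ − x̄): -2.1857, -5.4857, 4.7143, -0.3857, 3.4143, 0.5143, -0.5857
Σ(xᵢ − x̄)² = 69.5086 ⇒ m₂ = 69.5086/7 = 9.92980
Σ(xᵢ − x̄)³ = -31.0720 ⇒ m₃ = -31.0720/7 = -4.43886
m₂^(3/2) = 9.92980^(1.5) = 31.29035
g1 = m₃ / m₂^(3/2) = -4.43886 / 31.29035 ≈ -0.142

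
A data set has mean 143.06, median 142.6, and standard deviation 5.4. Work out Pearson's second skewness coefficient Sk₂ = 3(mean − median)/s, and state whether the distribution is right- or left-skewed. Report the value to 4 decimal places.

0.2556, right-skewed

Sk₂ = 3(143.06 − 142.6) / 5.4 = 3 × 0.4600 / 5.4
    = 1.3800 / 5.4 ≈ 0.2556
Sk₂ > 0 ⇒ mean > median ⇒ right-skewed (positive skew).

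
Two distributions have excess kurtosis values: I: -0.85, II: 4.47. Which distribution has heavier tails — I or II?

Higher excess kurtosis ⇒ heavier tails relative to the normal distribution.
-0.85 vs 4.47: the larger is 4.47, so II has heavier tails. (II is leptokurtic — heavier-than-normal tails; the other is platykurtic.)

II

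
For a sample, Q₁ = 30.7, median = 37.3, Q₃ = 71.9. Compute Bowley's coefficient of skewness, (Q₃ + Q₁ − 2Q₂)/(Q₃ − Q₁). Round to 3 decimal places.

numerator: Q₃ + Q₁ − 2Q₂ = 71.9 + 30.7 − 2×37.3 = 28.0000
denominator: Q₃ − Q₁ = 71.9 − 30.7 = 41.2000
Bowley skewness = 28.0000 / 41.2000 ≈ 0.680

0.680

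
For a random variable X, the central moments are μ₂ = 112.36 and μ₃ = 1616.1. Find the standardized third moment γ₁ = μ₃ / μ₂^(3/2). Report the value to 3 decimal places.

σ = √μ₂ = √112.36 = 10.60000
σ³ = μ₂^(3/2) = 1191.01600
γ₁ = μ₃/σ³ = 1616.1 / 1191.01600 ≈ 1.357

1.357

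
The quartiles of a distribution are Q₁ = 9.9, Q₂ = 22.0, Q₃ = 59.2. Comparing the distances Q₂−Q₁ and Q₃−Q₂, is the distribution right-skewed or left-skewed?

Q₂ − Q₁ = 12.1;  Q₃ − Q₂ = 37.2
Q₃ − Q₂ > Q₂ − Q₁ ⇒ the upper half is more spread out ⇒ right-skewed.

right-skewed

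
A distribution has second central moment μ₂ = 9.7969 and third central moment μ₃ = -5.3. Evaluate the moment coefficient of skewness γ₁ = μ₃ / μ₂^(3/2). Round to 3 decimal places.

σ = √μ₂ = √9.7969 = 3.13000
σ³ = μ₂^(3/2) = 30.66430
γ₁ = μ₃/σ³ = -5.3 / 30.66430 ≈ -0.173

-0.173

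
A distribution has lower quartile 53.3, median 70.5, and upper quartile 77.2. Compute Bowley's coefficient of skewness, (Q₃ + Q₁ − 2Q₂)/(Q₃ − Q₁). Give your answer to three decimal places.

numerator: Q₃ + Q₁ − 2Q₂ = 77.2 + 53.3 − 2×70.5 = -10.5000
denominator: Q₃ − Q₁ = 77.2 − 53.3 = 23.9000
Bowley skewness = -10.5000 / 23.9000 ≈ -0.439

-0.439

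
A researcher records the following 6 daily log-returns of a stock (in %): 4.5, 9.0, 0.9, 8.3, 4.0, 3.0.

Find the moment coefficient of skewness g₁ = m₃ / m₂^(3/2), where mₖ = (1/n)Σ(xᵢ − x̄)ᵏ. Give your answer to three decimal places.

0.209

x̄ = (4.5 + 9.0 + 0.9 + 8.3 + 4.0 + 3.0) / 6 = 4.9500
deviations (xᵢ − x̄): -0.4500, 4.0500, -4.0500, 3.3500, -0.9500, -1.9500
Σ(xᵢ − x̄)² = 48.9350 ⇒ m₂ = 48.9350/6 = 8.15583
Σ(xᵢ − x̄)³ = 29.2320 ⇒ m₃ = 29.2320/6 = 4.87200
m₂^(3/2) = 8.15583^(1.5) = 23.29177
g₁ = m₃ / m₂^(3/2) = 4.87200 / 23.29177 ≈ 0.209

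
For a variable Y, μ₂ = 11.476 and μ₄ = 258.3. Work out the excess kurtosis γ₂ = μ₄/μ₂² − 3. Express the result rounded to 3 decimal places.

-1.039

μ₂² = 11.476² = 131.69858
μ₄/μ₂² = 258.3 / 131.69858 = 1.96130
γ₂ = 1.96130 − 3 ≈ -1.039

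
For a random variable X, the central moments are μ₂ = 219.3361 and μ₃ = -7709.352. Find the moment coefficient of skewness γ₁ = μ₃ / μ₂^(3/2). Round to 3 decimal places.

-2.373

σ = √μ₂ = √219.3361 = 14.81000
σ³ = μ₂^(3/2) = 3248.36764
γ₁ = μ₃/σ³ = -7709.352 / 3248.36764 ≈ -2.373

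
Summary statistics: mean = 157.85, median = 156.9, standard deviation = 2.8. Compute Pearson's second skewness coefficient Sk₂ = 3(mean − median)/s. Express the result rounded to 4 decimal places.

1.0179

Sk₂ = 3(157.85 − 156.9) / 2.8 = 3 × 0.9500 / 2.8
    = 2.8500 / 2.8 ≈ 1.0179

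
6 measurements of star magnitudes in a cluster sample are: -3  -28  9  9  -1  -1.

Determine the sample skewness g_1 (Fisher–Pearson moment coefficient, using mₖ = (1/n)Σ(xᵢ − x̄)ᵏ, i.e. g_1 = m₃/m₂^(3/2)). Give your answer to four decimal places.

-1.1889

x̄ = (-3 - 28 + 9 + 9 - 1 - 1) / 6 = -2.5000
deviations (xᵢ − x̄): -0.5000, -25.5000, 11.5000, 11.5000, 1.5000, 1.5000
Σ(xᵢ − x̄)² = 919.5000 ⇒ m₂ = 919.5000/6 = 153.25000
Σ(xᵢ − x̄)³ = -13533.0000 ⇒ m₃ = -13533.0000/6 = -2255.50000
m₂^(3/2) = 153.25000^(1.5) = 1897.14587
g_1 = m₃ / m₂^(3/2) = -2255.50000 / 1897.14587 ≈ -1.1889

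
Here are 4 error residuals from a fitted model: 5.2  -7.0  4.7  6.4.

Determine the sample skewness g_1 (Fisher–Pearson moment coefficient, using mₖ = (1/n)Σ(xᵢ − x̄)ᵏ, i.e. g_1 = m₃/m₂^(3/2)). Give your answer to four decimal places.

x̄ = (5.2 - 7.0 + 4.7 + 6.4) / 4 = 2.3250
deviations (xᵢ − x̄): 2.8750, -9.3250, 2.3750, 4.0750
Σ(xᵢ − x̄)² = 117.4675 ⇒ m₂ = 117.4675/4 = 29.36687
Σ(xᵢ − x̄)³ = -706.0331 ⇒ m₃ = -706.0331/4 = -176.50828
m₂^(3/2) = 29.36687^(1.5) = 159.14266
g_1 = m₃ / m₂^(3/2) = -176.50828 / 159.14266 ≈ -1.1091

-1.1091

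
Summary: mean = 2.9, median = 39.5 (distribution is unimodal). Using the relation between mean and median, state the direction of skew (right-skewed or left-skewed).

left-skewed

mean − median = 2.9 − 39.5 = -36.6
mean < median ⇒ the longer tail is on the left ⇒ left-skewed (negatively skewed).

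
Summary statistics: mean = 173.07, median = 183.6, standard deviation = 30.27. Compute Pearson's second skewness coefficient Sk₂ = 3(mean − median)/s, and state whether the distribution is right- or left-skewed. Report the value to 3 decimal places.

Sk₂ = 3(173.07 − 183.6) / 30.27 = 3 × -10.5300 / 30.27
    = -31.5900 / 30.27 ≈ -1.044
Sk₂ < 0 ⇒ mean < median ⇒ left-skewed (negative skew).

-1.044, left-skewed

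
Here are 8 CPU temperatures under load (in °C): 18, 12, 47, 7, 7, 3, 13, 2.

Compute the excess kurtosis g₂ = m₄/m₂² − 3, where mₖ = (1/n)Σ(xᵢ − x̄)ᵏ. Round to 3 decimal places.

1.712

x̄ = 13.6250
Σ(xᵢ − x̄)² = 1471.8750 ⇒ m₂ = 183.98438
Σ(xᵢ − x̄)⁴ = 1275985.8691 ⇒ m₄ = 159498.23364
m₂² = 33850.25024
g₂ = m₄/m₂² − 3 = 4.71188 − 3 ≈ 1.712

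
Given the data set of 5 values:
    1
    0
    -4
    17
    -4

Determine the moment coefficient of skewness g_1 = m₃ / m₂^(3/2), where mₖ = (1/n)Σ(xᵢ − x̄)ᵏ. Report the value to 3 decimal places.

x̄ = (1 + 0 - 4 + 17 - 4) / 5 = 2.0000
deviations (xᵢ − x̄): -1.0000, -2.0000, -6.0000, 15.0000, -6.0000
Σ(xᵢ − x̄)² = 302.0000 ⇒ m₂ = 302.0000/5 = 60.40000
Σ(xᵢ − x̄)³ = 2934.0000 ⇒ m₃ = 2934.0000/5 = 586.80000
m₂^(3/2) = 60.40000^(1.5) = 469.41332
g_1 = m₃ / m₂^(3/2) = 586.80000 / 469.41332 ≈ 1.250

1.250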